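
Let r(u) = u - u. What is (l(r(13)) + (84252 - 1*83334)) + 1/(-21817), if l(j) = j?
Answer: 20028005/21817 ≈ 918.00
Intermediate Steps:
r(u) = 0
(l(r(13)) + (84252 - 1*83334)) + 1/(-21817) = (0 + (84252 - 1*83334)) + 1/(-21817) = (0 + (84252 - 83334)) - 1/21817 = (0 + 918) - 1/21817 = 918 - 1/21817 = 20028005/21817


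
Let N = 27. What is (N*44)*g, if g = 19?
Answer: 22572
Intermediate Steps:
(N*44)*g = (27*44)*19 = 1188*19 = 22572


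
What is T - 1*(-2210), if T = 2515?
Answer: 4725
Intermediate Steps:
T - 1*(-2210) = 2515 - 1*(-2210) = 2515 + 2210 = 4725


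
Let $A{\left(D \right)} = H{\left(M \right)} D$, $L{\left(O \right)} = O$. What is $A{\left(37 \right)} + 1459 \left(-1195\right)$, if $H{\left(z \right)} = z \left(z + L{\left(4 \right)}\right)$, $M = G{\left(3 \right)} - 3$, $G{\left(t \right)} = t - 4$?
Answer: $-1743505$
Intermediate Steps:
$G{\left(t \right)} = -4 + t$
$M = -4$ ($M = \left(-4 + 3\right) - 3 = -1 - 3 = -4$)
$H{\left(z \right)} = z \left(4 + z\right)$ ($H{\left(z \right)} = z \left(z + 4\right) = z \left(4 + z\right)$)
$A{\left(D \right)} = 0$ ($A{\left(D \right)} = - 4 \left(4 - 4\right) D = \left(-4\right) 0 D = 0 D = 0$)
$A{\left(37 \right)} + 1459 \left(-1195\right) = 0 + 1459 \left(-1195\right) = 0 - 1743505 = -1743505$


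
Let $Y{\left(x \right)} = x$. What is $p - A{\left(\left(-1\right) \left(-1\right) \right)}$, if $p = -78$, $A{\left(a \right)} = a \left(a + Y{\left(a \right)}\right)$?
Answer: $-80$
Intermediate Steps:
$A{\left(a \right)} = 2 a^{2}$ ($A{\left(a \right)} = a \left(a + a\right) = a 2 a = 2 a^{2}$)
$p - A{\left(\left(-1\right) \left(-1\right) \right)} = -78 - 2 \left(\left(-1\right) \left(-1\right)\right)^{2} = -78 - 2 \cdot 1^{2} = -78 - 2 \cdot 1 = -78 - 2 = -80$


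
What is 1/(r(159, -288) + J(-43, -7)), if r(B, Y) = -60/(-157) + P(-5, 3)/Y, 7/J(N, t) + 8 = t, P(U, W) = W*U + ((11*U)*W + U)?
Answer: 226080/126121 ≈ 1.7926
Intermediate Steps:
P(U, W) = U + 12*U*W (P(U, W) = U*W + (11*U*W + U) = U*W + (U + 11*U*W) = U + 12*U*W)
J(N, t) = 7/(-8 + t)
r(B, Y) = 60/157 - 185/Y (r(B, Y) = -60/(-157) + (-5*(1 + 12*3))/Y = -60*(-1/157) + (-5*(1 + 36))/Y = 60/157 + (-5*37)/Y = 60/157 - 185/Y)
1/(r(159, -288) + J(-43, -7)) = 1/((60/157 - 185/(-288)) + 7/(-8 - 7)) = 1/((60/157 - 185*(-1/288)) + 7/(-15)) = 1/((60/157 + 185/288) + 7*(-1/15)) = 1/(46325/45216 - 7/15) = 1/(126121/226080) = 226080/126121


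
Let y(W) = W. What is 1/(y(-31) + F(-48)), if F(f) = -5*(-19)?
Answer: 1/64 ≈ 0.015625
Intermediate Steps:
F(f) = 95
1/(y(-31) + F(-48)) = 1/(-31 + 95) = 1/64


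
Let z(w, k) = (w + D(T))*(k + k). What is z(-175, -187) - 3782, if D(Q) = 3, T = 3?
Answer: 60546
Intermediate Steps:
z(w, k) = 2*k*(3 + w) (z(w, k) = (w + 3)*(k + k) = (3 + w)*(2*k) = 2*k*(3 + w))
z(-175, -187) - 3782 = 2*(-187)*(3 - 175) - 3782 = 2*(-187)*(-172) - 3782 = 64328 - 3782 = 60546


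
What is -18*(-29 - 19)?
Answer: 864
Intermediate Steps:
-18*(-29 - 19) = -18*(-48) = 864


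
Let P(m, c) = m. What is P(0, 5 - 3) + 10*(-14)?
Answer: -140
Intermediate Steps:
P(0, 5 - 3) + 10*(-14) = 0 + 10*(-14) = 0 - 140 = -140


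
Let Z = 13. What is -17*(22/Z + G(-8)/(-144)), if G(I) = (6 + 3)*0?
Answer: -374/13 ≈ -28.769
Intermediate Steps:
G(I) = 0 (G(I) = 9*0 = 0)
-17*(22/Z + G(-8)/(-144)) = -17*(22/13 + 0/(-144)) = -17*(22*(1/13) + 0*(-1/144)) = -17*(22/13 + 0) = -17*22/13 = -374/13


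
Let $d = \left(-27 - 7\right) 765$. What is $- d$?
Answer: $26010$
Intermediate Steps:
$d = -26010$ ($d = \left(-27 - 7\right) 765 = \left(-34\right) 765 = -26010$)
$- d = \left(-1\right) \left(-26010\right) = 26010$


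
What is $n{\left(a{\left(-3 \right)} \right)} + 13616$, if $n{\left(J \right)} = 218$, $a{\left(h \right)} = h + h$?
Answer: $13834$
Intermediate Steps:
$a{\left(h \right)} = 2 h$
$n{\left(a{\left(-3 \right)} \right)} + 13616 = 218 + 13616 = 13834$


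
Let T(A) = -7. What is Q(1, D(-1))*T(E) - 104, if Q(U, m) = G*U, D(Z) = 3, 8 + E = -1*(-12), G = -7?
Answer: -55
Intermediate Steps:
E = 4 (E = -8 - 1*(-12) = -8 + 12 = 4)
Q(U, m) = -7*U
Q(1, D(-1))*T(E) - 104 = -7*1*(-7) - 104 = -7*(-7) - 104 = 49 - 104 = -55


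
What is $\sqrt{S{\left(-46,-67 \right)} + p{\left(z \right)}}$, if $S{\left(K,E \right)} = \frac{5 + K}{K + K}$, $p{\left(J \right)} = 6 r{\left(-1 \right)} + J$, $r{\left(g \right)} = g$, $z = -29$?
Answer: $\frac{17 i \sqrt{253}}{46} \approx 5.8783 i$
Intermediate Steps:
$p{\left(J \right)} = -6 + J$ ($p{\left(J \right)} = 6 \left(-1\right) + J = -6 + J$)
$S{\left(K,E \right)} = \frac{5 + K}{2 K}$
$\sqrt{S{\left(-46,-67 \right)} + p{\left(z \right)}} = \sqrt{\frac{5 - 46}{2 \left(-46\right)} - 35} = \sqrt{\frac{1}{2} \left(- \frac{1}{46}\right) \left(-41\right) - 35} = \sqrt{\frac{41}{92} - 35} = \sqrt{- \frac{3179}{92}} = \frac{17 i \sqrt{253}}{46}$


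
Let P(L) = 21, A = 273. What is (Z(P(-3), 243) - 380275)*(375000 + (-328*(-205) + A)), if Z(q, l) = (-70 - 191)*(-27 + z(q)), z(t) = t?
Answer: -167583655717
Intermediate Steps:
Z(q, l) = 7047 - 261*q (Z(q, l) = (-70 - 191)*(-27 + q) = -261*(-27 + q) = 7047 - 261*q)
(Z(P(-3), 243) - 380275)*(375000 + (-328*(-205) + A)) = ((7047 - 261*21) - 380275)*(375000 + (-328*(-205) + 273)) = ((7047 - 5481) - 380275)*(375000 + (67240 + 273)) = (1566 - 380275)*(375000 + 67513) = -378709*442513 = -167583655717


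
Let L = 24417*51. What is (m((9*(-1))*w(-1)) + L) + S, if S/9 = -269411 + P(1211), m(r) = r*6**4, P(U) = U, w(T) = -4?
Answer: -1121877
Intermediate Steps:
m(r) = 1296*r (m(r) = r*1296 = 1296*r)
L = 1245267
S = -2413800 (S = 9*(-269411 + 1211) = 9*(-268200) = -2413800)
(m((9*(-1))*w(-1)) + L) + S = (1296*((9*(-1))*(-4)) + 1245267) - 2413800 = (1296*(-9*(-4)) + 1245267) - 2413800 = (1296*36 + 1245267) - 2413800 = (46656 + 1245267) - 2413800 = 1291923 - 2413800 = -1121877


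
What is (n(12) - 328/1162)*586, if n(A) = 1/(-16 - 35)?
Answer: -5241770/29631 ≈ -176.90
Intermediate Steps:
n(A) = -1/51 (n(A) = 1/(-51) = -1/51)
(n(12) - 328/1162)*586 = (-1/51 - 328/1162)*586 = (-1/51 - 328*1/1162)*586 = (-1/51 - 164/581)*586 = -8945/29631*586 = -5241770/29631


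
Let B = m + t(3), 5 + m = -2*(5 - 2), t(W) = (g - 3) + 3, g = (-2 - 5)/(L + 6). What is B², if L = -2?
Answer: 2601/16 ≈ 162.56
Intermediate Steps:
g = -7/4 (g = (-2 - 5)/(-2 + 6) = -7/4 ≈ -1.7500)
t(W) = -7/4 (t(W) = (-7/4 - 3) + 3 = -19/4 + 3 = -7/4)
m = -11 (m = -5 - 2*(5 - 2) = -5 - 2*3 = -5 - 6 = -11)
B = -51/4 (B = -11 - 7/4 = -51/4 ≈ -12.750)
B² = (-51/4)² = 2601/16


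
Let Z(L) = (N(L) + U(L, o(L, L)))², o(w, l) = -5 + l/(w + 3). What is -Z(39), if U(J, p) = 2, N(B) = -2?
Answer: 0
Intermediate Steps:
o(w, l) = -5 + l/(3 + w)
Z(L) = 0 (Z(L) = (-2 + 2)² = 0² = 0)
-Z(39) = -1*0 = 0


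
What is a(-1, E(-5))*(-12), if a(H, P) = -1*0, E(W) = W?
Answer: 0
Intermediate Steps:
a(H, P) = 0
a(-1, E(-5))*(-12) = 0*(-12) = 0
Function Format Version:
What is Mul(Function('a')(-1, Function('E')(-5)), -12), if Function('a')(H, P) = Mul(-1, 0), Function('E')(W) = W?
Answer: 0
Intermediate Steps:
Function('a')(H, P) = 0
Mul(Function('a')(-1, Function('E')(-5)), -12) = Mul(0, -12) = 0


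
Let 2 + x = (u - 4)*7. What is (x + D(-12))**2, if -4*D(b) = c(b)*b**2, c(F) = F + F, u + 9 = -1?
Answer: 583696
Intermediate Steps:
u = -10 (u = -9 - 1 = -10)
x = -100 (x = -2 + (-10 - 4)*7 = -2 - 14*7 = -2 - 98 = -100)
c(F) = 2*F
D(b) = -b**3/2 (D(b) = -2*b*b**2/4 = -b**3/2)
(x + D(-12))**2 = (-100 - 1/2*(-12)**3)**2 = (-100 - 1/2*(-1728))**2 = (-100 + 864)**2 = 764**2 = 583696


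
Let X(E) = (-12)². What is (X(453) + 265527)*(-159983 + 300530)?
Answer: 37339262037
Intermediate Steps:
X(E) = 144
(X(453) + 265527)*(-159983 + 300530) = (144 + 265527)*(-159983 + 300530) = 265671*140547 = 37339262037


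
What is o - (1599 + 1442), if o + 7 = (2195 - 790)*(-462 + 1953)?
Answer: 2091807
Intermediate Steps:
o = 2094848 (o = -7 + (2195 - 790)*(-462 + 1953) = -7 + 1405*1491 = -7 + 2094855 = 2094848)
o - (1599 + 1442) = 2094848 - (1599 + 1442) = 2094848 - 1*3041 = 2094848 - 3041 = 2091807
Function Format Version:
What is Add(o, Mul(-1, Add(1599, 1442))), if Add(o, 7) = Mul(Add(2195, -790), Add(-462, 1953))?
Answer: 2091807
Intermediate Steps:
o = 2094848 (o = Add(-7, Mul(Add(2195, -790), Add(-462, 1953))) = Add(-7, Mul(1405, 1491)) = Add(-7, 2094855) = 2094848)
Add(o, Mul(-1, Add(1599, 1442))) = Add(2094848, Mul(-1, Add(1599, 1442))) = Add(2094848, Mul(-1, 3041)) = Add(2094848, -3041) = 2091807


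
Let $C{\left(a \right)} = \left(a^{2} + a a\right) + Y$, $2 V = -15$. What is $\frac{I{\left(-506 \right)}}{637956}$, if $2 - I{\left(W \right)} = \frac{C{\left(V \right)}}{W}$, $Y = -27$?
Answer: $\frac{2195}{645611472} \approx 3.3999 \cdot 10^{-6}$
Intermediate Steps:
$V = - \frac{15}{2}$ ($V = \frac{1}{2} \left(-15\right) = - \frac{15}{2} \approx -7.5$)
$C{\left(a \right)} = -27 + 2 a^{2}$ ($C{\left(a \right)} = \left(a^{2} + a a\right) - 27 = \left(a^{2} + a^{2}\right) - 27 = 2 a^{2} - 27 = -27 + 2 a^{2}$)
$I{\left(W \right)} = 2 - \frac{171}{2 W}$ ($I{\left(W \right)} = 2 - \frac{-27 + 2 \left(- \frac{15}{2}\right)^{2}}{W} = 2 - \frac{-27 + 2 \cdot \frac{225}{4}}{W} = 2 - \frac{-27 + \frac{225}{2}}{W} = 2 - \frac{171}{2 W}$)
$\frac{I{\left(-506 \right)}}{637956} = \frac{2 - \frac{171}{2 \left(-506\right)}}{637956} = \left(2 - - \frac{171}{1012}\right) \frac{1}{637956} = \left(2 + \frac{171}{1012}\right) \frac{1}{637956} = \frac{2195}{1012} \cdot \frac{1}{637956} = \frac{2195}{645611472}$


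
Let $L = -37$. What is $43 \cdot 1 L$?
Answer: $-1591$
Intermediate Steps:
$43 \cdot 1 L = 43 \cdot 1 \left(-37\right) = 43 \left(-37\right) = -1591$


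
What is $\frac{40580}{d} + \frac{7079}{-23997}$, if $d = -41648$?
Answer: $- \frac{16692427}{13150356} \approx -1.2694$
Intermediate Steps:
$\frac{40580}{d} + \frac{7079}{-23997} = \frac{40580}{-41648} + \frac{7079}{-23997} = 40580 \left(- \frac{1}{41648}\right) + 7079 \left(- \frac{1}{23997}\right) = - \frac{10145}{10412} - \frac{7079}{23997} = - \frac{16692427}{13150356}$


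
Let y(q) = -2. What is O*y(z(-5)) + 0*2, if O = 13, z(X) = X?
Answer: -26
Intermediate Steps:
O*y(z(-5)) + 0*2 = 13*(-2) + 0*2 = -26 + 0 = -26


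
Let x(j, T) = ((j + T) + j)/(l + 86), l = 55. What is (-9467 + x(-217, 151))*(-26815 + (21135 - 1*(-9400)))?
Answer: -1655561200/47 ≈ -3.5225e+7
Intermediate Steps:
x(j, T) = T/141 + 2*j/141 (x(j, T) = ((j + T) + j)/(55 + 86) = ((T + j) + j)/141 = (T + 2*j)*(1/141) = T/141 + 2*j/141)
(-9467 + x(-217, 151))*(-26815 + (21135 - 1*(-9400))) = (-9467 + ((1/141)*151 + (2/141)*(-217)))*(-26815 + (21135 - 1*(-9400))) = (-9467 + (151/141 - 434/141))*(-26815 + (21135 + 9400)) = (-9467 - 283/141)*(-26815 + 30535) = -1335130/141*3720 = -1655561200/47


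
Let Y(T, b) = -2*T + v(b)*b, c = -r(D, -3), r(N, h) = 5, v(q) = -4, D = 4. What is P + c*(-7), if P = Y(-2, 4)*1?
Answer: 23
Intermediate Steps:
c = -5 (c = -1*5 = -5)
Y(T, b) = -4*b - 2*T (Y(T, b) = -2*T - 4*b = -4*b - 2*T)
P = -12 (P = (-4*4 - 2*(-2))*1 = (-16 + 4)*1 = -12*1 = -12)
P + c*(-7) = -12 - 5*(-7) = -12 + 35 = 23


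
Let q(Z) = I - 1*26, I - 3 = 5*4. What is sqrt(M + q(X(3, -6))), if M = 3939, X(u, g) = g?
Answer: 4*sqrt(246) ≈ 62.738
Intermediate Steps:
I = 23 (I = 3 + 5*4 = 3 + 20 = 23)
q(Z) = -3 (q(Z) = 23 - 1*26 = 23 - 26 = -3)
sqrt(M + q(X(3, -6))) = sqrt(3939 - 3) = sqrt(3936) = 4*sqrt(246)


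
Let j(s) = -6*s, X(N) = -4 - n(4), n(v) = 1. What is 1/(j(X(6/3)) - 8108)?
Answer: -1/8078 ≈ -0.00012379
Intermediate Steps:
X(N) = -5 (X(N) = -4 - 1*1 = -4 - 1 = -5)
1/(j(X(6/3)) - 8108) = 1/(-6*(-5) - 8108) = 1/(30 - 8108) = 1/(-8078) = -1/8078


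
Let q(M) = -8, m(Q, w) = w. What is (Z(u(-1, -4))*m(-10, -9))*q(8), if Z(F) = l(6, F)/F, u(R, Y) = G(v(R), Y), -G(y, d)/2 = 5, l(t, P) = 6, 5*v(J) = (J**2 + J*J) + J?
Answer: -216/5 ≈ -43.200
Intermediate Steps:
v(J) = J/5 + 2*J**2/5 (v(J) = ((J**2 + J*J) + J)/5 = ((J**2 + J**2) + J)/5 = (2*J**2 + J)/5 = (J + 2*J**2)/5 = J/5 + 2*J**2/5)
G(y, d) = -10 (G(y, d) = -2*5 = -10)
u(R, Y) = -10
Z(F) = 6/F
(Z(u(-1, -4))*m(-10, -9))*q(8) = ((6/(-10))*(-9))*(-8) = ((6*(-1/10))*(-9))*(-8) = -3/5*(-9)*(-8) = (27/5)*(-8) = -216/5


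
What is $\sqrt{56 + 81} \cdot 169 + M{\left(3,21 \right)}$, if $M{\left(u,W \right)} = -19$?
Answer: $-19 + 169 \sqrt{137} \approx 1959.1$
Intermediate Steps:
$\sqrt{56 + 81} \cdot 169 + M{\left(3,21 \right)} = \sqrt{56 + 81} \cdot 169 - 19 = \sqrt{137} \cdot 169 - 19 = 169 \sqrt{137} - 19 = -19 + 169 \sqrt{137}$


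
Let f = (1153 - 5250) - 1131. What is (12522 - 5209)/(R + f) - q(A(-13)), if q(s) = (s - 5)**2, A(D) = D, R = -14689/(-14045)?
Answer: -23888384089/73412571 ≈ -325.40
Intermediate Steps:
R = 14689/14045 (R = -14689*(-1/14045) = 14689/14045 ≈ 1.0459)
f = -5228 (f = -4097 - 1131 = -5228)
q(s) = (-5 + s)**2
(12522 - 5209)/(R + f) - q(A(-13)) = (12522 - 5209)/(14689/14045 - 5228) - (-5 - 13)**2 = 7313/(-73412571/14045) - 1*(-18)**2 = 7313*(-14045/73412571) - 1*324 = -102711085/73412571 - 324 = -23888384089/73412571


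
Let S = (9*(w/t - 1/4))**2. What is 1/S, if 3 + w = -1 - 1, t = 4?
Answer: 4/729 ≈ 0.0054870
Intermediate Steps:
w = -5 (w = -3 + (-1 - 1) = -3 - 2 = -5)
S = 729/4 (S = (9*(-5/4 - 1/4))**2 = (9*(-3/2))**2 = (-27/2)**2 = 729/4 ≈ 182.25)
1/S = 1/(729/4) = 4/729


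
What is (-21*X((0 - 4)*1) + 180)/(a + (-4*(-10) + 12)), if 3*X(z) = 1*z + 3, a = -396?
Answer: -187/344 ≈ -0.54360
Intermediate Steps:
X(z) = 1 + z/3 (X(z) = (1*z + 3)/3 = (z + 3)/3 = (3 + z)/3 = 1 + z/3)
(-21*X((0 - 4)*1) + 180)/(a + (-4*(-10) + 12)) = (-21*(1 + ((0 - 4)*1)/3) + 180)/(-396 + (-4*(-10) + 12)) = (-21*(1 + (-4*1)/3) + 180)/(-396 + (40 + 12)) = (-21*(1 + (⅓)*(-4)) + 180)/(-396 + 52) = (-21*(1 - 4/3) + 180)/(-344) = (-21*(-⅓) + 180)*(-1/344) = (7 + 180)*(-1/344) = 187*(-1/344) = -187/344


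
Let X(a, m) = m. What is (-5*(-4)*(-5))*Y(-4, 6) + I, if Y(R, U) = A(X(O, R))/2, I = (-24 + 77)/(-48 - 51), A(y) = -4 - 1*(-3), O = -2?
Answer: 4897/99 ≈ 49.465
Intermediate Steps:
A(y) = -1 (A(y) = -4 + 3 = -1)
I = -53/99 (I = 53/(-99) = 53*(-1/99) = -53/99 ≈ -0.53535)
Y(R, U) = -½ (Y(R, U) = -1/2 = -1*½ = -½)
(-5*(-4)*(-5))*Y(-4, 6) + I = (-5*(-4)*(-5))*(-½) - 53/99 = (20*(-5))*(-½) - 53/99 = -100*(-½) - 53/99 = 50 - 53/99 = 4897/99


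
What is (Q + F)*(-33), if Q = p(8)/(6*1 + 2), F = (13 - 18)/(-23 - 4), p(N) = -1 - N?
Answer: 2233/72 ≈ 31.014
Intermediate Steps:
F = 5/27 (F = -5/(-27) = -5*(-1/27) = 5/27 ≈ 0.18519)
Q = -9/8 (Q = (-1 - 1*8)/(6*1 + 2) = (-1 - 8)/(6 + 2) = -9/8 ≈ -1.1250)
(Q + F)*(-33) = (-9/8 + 5/27)*(-33) = -203/216*(-33) = 2233/72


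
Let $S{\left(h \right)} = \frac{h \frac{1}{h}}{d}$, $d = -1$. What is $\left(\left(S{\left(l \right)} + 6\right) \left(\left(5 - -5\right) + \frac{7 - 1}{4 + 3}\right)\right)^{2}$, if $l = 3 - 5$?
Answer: $\frac{144400}{49} \approx 2946.9$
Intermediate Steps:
$l = -2$
$S{\left(h \right)} = -1$ ($S{\left(h \right)} = \frac{h \frac{1}{h}}{-1} = 1 \left(-1\right) = -1$)
$\left(\left(S{\left(l \right)} + 6\right) \left(\left(5 - -5\right) + \frac{7 - 1}{4 + 3}\right)\right)^{2} = \left(\left(-1 + 6\right) \left(\left(5 - -5\right) + \frac{7 - 1}{4 + 3}\right)\right)^{2} = \left(5 \left(\left(5 + 5\right) + \frac{6}{7}\right)\right)^{2} = \left(5 \left(10 + 6 \cdot \frac{1}{7}\right)\right)^{2} = \left(5 \left(10 + \frac{6}{7}\right)\right)^{2} = \left(5 \cdot \frac{76}{7}\right)^{2} = \left(\frac{380}{7}\right)^{2} = \frac{144400}{49}$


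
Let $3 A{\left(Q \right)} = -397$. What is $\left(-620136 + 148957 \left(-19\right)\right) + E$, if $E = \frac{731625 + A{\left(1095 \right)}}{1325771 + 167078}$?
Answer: $- \frac{15452413612015}{4478547} \approx -3.4503 \cdot 10^{6}$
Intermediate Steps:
$A{\left(Q \right)} = - \frac{397}{3}$ ($A{\left(Q \right)} = \frac{1}{3} \left(-397\right) = - \frac{397}{3}$)
$E = \frac{2194478}{4478547}$ ($E = \frac{731625 - \frac{397}{3}}{1325771 + 167078} = \frac{2194478}{3 \cdot 1492849} = \frac{2194478}{3} \cdot \frac{1}{1492849} = \frac{2194478}{4478547} \approx 0.49$)
$\left(-620136 + 148957 \left(-19\right)\right) + E = \left(-620136 + 148957 \left(-19\right)\right) + \frac{2194478}{4478547} = \left(-620136 - 2830183\right) + \frac{2194478}{4478547} = -3450319 + \frac{2194478}{4478547} = - \frac{15452413612015}{4478547}$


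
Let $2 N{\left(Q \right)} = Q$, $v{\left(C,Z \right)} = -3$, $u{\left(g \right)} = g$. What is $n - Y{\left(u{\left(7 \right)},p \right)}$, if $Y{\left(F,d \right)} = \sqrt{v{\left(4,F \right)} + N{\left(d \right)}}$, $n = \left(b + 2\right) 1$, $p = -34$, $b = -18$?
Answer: $-16 - 2 i \sqrt{5} \approx -16.0 - 4.4721 i$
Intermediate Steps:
$n = -16$ ($n = \left(-18 + 2\right) 1 = \left(-16\right) 1 = -16$)
$N{\left(Q \right)} = \frac{Q}{2}$
$Y{\left(F,d \right)} = \sqrt{-3 + \frac{d}{2}}$
$n - Y{\left(u{\left(7 \right)},p \right)} = -16 - \frac{\sqrt{-12 + 2 \left(-34\right)}}{2} = -16 - \frac{\sqrt{-12 - 68}}{2} = -16 - \frac{\sqrt{-80}}{2} = -16 - \frac{4 i \sqrt{5}}{2} = -16 - 2 i \sqrt{5}$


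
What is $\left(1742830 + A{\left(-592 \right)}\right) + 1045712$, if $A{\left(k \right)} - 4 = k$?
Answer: $2787954$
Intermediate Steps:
$A{\left(k \right)} = 4 + k$
$\left(1742830 + A{\left(-592 \right)}\right) + 1045712 = \left(1742830 + \left(4 - 592\right)\right) + 1045712 = \left(1742830 - 588\right) + 1045712 = 1742242 + 1045712 = 2787954$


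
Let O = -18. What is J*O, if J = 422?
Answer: -7596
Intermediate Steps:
J*O = 422*(-18) = -7596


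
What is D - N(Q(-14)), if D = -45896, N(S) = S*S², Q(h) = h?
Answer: -43152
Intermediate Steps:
N(S) = S³
D - N(Q(-14)) = -45896 - 1*(-14)³ = -45896 - 1*(-2744) = -45896 + 2744 = -43152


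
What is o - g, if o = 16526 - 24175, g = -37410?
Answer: 29761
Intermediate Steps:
o = -7649
o - g = -7649 - 1*(-37410) = -7649 + 37410 = 29761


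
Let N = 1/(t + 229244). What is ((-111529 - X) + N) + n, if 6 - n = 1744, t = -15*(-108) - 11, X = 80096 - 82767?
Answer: -25531418387/230853 ≈ -1.1060e+5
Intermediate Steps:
X = -2671
t = 1609 (t = 1620 - 11 = 1609)
n = -1738 (n = 6 - 1*1744 = 6 - 1744 = -1738)
N = 1/230853 (N = 1/(1609 + 229244) = 1/230853 ≈ 4.3318e-6)
((-111529 - X) + N) + n = ((-111529 - 1*(-2671)) + 1/230853) - 1738 = ((-111529 + 2671) + 1/230853) - 1738 = (-108858 + 1/230853) - 1738 = -25130195873/230853 - 1738 = -25531418387/230853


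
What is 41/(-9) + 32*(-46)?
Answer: -13289/9 ≈ -1476.6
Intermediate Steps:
41/(-9) + 32*(-46) = 41*(-⅑) - 1472 = -41/9 - 1472 = -13289/9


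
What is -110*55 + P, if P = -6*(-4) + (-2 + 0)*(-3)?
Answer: -6020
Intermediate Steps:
P = 30 (P = 24 - 2*(-3) = 24 + 6 = 30)
-110*55 + P = -110*55 + 30 = -6050 + 30 = -6020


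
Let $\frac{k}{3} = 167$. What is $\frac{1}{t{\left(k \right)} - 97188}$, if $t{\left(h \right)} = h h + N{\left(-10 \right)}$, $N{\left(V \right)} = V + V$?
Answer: $\frac{1}{153793} \approx 6.5022 \cdot 10^{-6}$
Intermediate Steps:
$k = 501$ ($k = 3 \cdot 167 = 501$)
$N{\left(V \right)} = 2 V$
$t{\left(h \right)} = -20 + h^{2}$ ($t{\left(h \right)} = h h + 2 \left(-10\right) = h^{2} - 20 = -20 + h^{2}$)
$\frac{1}{t{\left(k \right)} - 97188} = \frac{1}{\left(-20 + 501^{2}\right) - 97188} = \frac{1}{\left(-20 + 251001\right) - 97188} = \frac{1}{250981 - 97188} = \frac{1}{153793}$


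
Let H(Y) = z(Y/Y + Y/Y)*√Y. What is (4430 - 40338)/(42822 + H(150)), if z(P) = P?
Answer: -128137698/152810257 + 89770*√6/458430771 ≈ -0.83806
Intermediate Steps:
H(Y) = 2*√Y (H(Y) = (Y/Y + Y/Y)*√Y = (1 + 1)*√Y = 2*√Y)
(4430 - 40338)/(42822 + H(150)) = (4430 - 40338)/(42822 + 2*√150) = -35908/(42822 + 2*(5*√6)) = -35908/(42822 + 10*√6)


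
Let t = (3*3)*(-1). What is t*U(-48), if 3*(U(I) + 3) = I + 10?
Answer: 141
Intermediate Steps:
U(I) = ⅓ + I/3 (U(I) = -3 + (I + 10)/3 = -3 + (10 + I)/3 = -3 + (10/3 + I/3) = ⅓ + I/3)
t = -9 (t = 9*(-1) = -9)
t*U(-48) = -9*(⅓ + (⅓)*(-48)) = -9*(⅓ - 16) = -9*(-47/3) = 141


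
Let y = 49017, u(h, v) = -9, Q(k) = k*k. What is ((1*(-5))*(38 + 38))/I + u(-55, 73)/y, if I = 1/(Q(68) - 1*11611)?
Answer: 43381025337/16339 ≈ 2.6551e+6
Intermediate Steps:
Q(k) = k²
I = -1/6987 (I = 1/(68² - 1*11611) = 1/(4624 - 11611) = 1/(-6987) = -1/6987 ≈ -0.00014312)
((1*(-5))*(38 + 38))/I + u(-55, 73)/y = ((1*(-5))*(38 + 38))/(-1/6987) - 9/49017 = -5*76*(-6987) - 9*1/49017 = -380*(-6987) - 3/16339 = 2655060 - 3/16339 = 43381025337/16339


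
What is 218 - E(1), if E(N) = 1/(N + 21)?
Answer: 4795/22 ≈ 217.95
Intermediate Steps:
E(N) = 1/(21 + N)
218 - E(1) = 218 - 1/(21 + 1) = 218 - 1/22 = 4795/22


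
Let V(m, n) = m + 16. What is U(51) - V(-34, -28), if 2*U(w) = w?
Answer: 87/2 ≈ 43.500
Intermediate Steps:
V(m, n) = 16 + m
U(w) = w/2
U(51) - V(-34, -28) = (½)*51 - (16 - 34) = 51/2 - 1*(-18) = 51/2 + 18 = 87/2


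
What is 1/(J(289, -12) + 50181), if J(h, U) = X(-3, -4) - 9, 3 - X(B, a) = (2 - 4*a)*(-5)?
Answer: 1/50265 ≈ 1.9895e-5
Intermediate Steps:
X(B, a) = 13 - 20*a (X(B, a) = 3 - (2 - 4*a)*(-5) = 3 - (-10 + 20*a) = 3 + (10 - 20*a) = 13 - 20*a)
J(h, U) = 84 (J(h, U) = (13 - 20*(-4)) - 9 = (13 + 80) - 9 = 93 - 9 = 84)
1/(J(289, -12) + 50181) = 1/(84 + 50181) = 1/50265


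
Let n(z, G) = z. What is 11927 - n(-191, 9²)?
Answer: 12118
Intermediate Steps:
11927 - n(-191, 9²) = 11927 - 1*(-191) = 11927 + 191 = 12118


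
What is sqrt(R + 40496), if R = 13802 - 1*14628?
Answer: sqrt(39670) ≈ 199.17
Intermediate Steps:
R = -826 (R = 13802 - 14628 = -826)
sqrt(R + 40496) = sqrt(-826 + 40496) = sqrt(39670)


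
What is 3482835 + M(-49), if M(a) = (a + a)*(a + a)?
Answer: 3492439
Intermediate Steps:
M(a) = 4*a² (M(a) = (2*a)*(2*a) = 4*a²)
3482835 + M(-49) = 3482835 + 4*(-49)² = 3482835 + 4*2401 = 3482835 + 9604 = 3492439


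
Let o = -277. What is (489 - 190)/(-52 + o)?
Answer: -299/329 ≈ -0.90881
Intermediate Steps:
(489 - 190)/(-52 + o) = (489 - 190)/(-52 - 277) = 299/(-329) = 299*(-1/329) = -299/329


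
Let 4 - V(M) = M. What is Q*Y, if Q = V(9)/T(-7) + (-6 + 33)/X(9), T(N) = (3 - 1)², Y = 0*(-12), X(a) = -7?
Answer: 0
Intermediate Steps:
V(M) = 4 - M
Y = 0
T(N) = 4 (T(N) = 2² = 4)
Q = -143/28 (Q = (4 - 1*9)/4 + (-6 + 33)/(-7) = (4 - 9)*(¼) + 27*(-⅐) = -5*¼ - 27/7 = -5/4 - 27/7 = -143/28 ≈ -5.1071)
Q*Y = -143/28*0 = 0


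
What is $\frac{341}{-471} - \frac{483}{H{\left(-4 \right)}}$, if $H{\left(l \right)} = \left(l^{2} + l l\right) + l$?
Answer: $- \frac{33863}{1884} \approx -17.974$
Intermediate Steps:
$H{\left(l \right)} = l + 2 l^{2}$ ($H{\left(l \right)} = \left(l^{2} + l^{2}\right) + l = 2 l^{2} + l = l + 2 l^{2}$)
$\frac{341}{-471} - \frac{483}{H{\left(-4 \right)}} = \frac{341}{-471} - \frac{483}{\left(-4\right) \left(1 + 2 \left(-4\right)\right)} = 341 \left(- \frac{1}{471}\right) - \frac{483}{\left(-4\right) \left(1 - 8\right)} = - \frac{341}{471} - \frac{483}{\left(-4\right) \left(-7\right)} = - \frac{341}{471} - \frac{483}{28} = - \frac{341}{471} - \frac{69}{4} = - \frac{33863}{1884}$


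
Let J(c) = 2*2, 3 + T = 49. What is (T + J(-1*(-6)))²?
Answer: 2500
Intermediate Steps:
T = 46 (T = -3 + 49 = 46)
J(c) = 4
(T + J(-1*(-6)))² = (46 + 4)² = 50² = 2500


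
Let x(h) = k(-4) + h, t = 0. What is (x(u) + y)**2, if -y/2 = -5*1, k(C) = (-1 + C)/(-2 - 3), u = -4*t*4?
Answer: 121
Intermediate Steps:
u = 0 (u = -4*0*4 = 0*4 = 0)
k(C) = 1/5 - C/5 (k(C) = (-1 + C)/(-5) = (-1 + C)*(-1/5) = 1/5 - C/5)
x(h) = 1 + h (x(h) = (1/5 - 1/5*(-4)) + h = (1/5 + 4/5) + h = 1 + h)
y = 10 (y = -(-10) = -2*(-5) = 10)
(x(u) + y)**2 = ((1 + 0) + 10)**2 = (1 + 10)**2 = 11**2 = 121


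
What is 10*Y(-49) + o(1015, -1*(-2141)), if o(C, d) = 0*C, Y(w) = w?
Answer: -490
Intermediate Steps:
o(C, d) = 0
10*Y(-49) + o(1015, -1*(-2141)) = 10*(-49) + 0 = -490 + 0 = -490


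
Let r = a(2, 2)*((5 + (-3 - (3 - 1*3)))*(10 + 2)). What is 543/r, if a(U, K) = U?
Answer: 181/16 ≈ 11.313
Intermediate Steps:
r = 48 (r = 2*((5 + (-3 - (3 - 1*3)))*(10 + 2)) = 2*((5 + (-3 - (3 - 3)))*12) = 2*((5 + (-3 - 1*0))*12) = 2*((5 + (-3 + 0))*12) = 2*((5 - 3)*12) = 2*(2*12) = 2*24 = 48)
543/r = 543/48 = 543*(1/48) = 181/16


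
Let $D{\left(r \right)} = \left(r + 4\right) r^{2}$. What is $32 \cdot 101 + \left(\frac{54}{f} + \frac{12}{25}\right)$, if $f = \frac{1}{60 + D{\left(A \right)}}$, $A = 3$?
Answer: $\frac{246862}{25} \approx 9874.5$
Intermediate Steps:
$D{\left(r \right)} = r^{2} \left(4 + r\right)$ ($D{\left(r \right)} = \left(4 + r\right) r^{2} = r^{2} \left(4 + r\right)$)
$f = \frac{1}{123}$ ($f = \frac{1}{60 + 3^{2} \left(4 + 3\right)} = \frac{1}{60 + 9 \cdot 7} = \frac{1}{60 + 63} = \frac{1}{123} \approx 0.0081301$)
$32 \cdot 101 + \left(\frac{54}{f} + \frac{12}{25}\right) = 32 \cdot 101 + \left(54 \frac{1}{\frac{1}{123}} + \frac{12}{25}\right) = 3232 + \left(54 \cdot 123 + 12 \cdot \frac{1}{25}\right) = 3232 + \left(6642 + \frac{12}{25}\right) = 3232 + \frac{166062}{25} = \frac{246862}{25}$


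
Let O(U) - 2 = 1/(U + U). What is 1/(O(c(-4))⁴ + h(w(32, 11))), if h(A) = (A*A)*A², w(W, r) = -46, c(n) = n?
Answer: 4096/18339710401 ≈ 2.2334e-7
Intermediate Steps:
O(U) = 2 + 1/(2*U) (O(U) = 2 + 1/(U + U) = 2 + 1/(2*U))
h(A) = A⁴ (h(A) = A²*A² = A⁴)
1/(O(c(-4))⁴ + h(w(32, 11))) = 1/((2 + (½)/(-4))⁴ + (-46)⁴) = 1/((2 + (½)*(-¼))⁴ + 4477456) = 1/((2 - ⅛)⁴ + 4477456) = 1/((15/8)⁴ + 4477456) = 1/(50625/4096 + 4477456) = 1/(18339710401/4096) = 4096/18339710401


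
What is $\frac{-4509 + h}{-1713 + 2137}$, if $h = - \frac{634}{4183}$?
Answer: $- \frac{18861781}{1773592} \approx -10.635$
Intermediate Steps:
$h = - \frac{634}{4183}$ ($h = \left(-634\right) \frac{1}{4183} = - \frac{634}{4183} \approx -0.15157$)
$\frac{-4509 + h}{-1713 + 2137} = \frac{-4509 - \frac{634}{4183}}{-1713 + 2137} = - \frac{18861781}{4183 \cdot 424} = \left(- \frac{18861781}{4183}\right) \frac{1}{424} = - \frac{18861781}{1773592}$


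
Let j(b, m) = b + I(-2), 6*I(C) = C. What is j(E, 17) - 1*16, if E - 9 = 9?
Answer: 5/3 ≈ 1.6667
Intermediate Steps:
E = 18 (E = 9 + 9 = 18)
I(C) = C/6
j(b, m) = -1/3 + b (j(b, m) = b + (1/6)*(-2) = b - 1/3 = -1/3 + b)
j(E, 17) - 1*16 = (-1/3 + 18) - 1*16 = 53/3 - 16 = 5/3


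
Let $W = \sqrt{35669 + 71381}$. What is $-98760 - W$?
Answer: $-98760 - 5 \sqrt{4282} \approx -99087.0$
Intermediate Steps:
$W = 5 \sqrt{4282}$ ($W = \sqrt{107050} = 5 \sqrt{4282} \approx 327.19$)
$-98760 - W = -98760 - 5 \sqrt{4282}$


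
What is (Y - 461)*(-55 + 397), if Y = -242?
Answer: -240426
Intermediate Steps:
(Y - 461)*(-55 + 397) = (-242 - 461)*(-55 + 397) = -703*342 = -240426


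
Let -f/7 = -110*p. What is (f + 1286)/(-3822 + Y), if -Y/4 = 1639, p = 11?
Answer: -4878/5189 ≈ -0.94007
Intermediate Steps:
Y = -6556 (Y = -4*1639 = -6556)
f = 8470 (f = -(-770)*11 = -7*(-1210) = 8470)
(f + 1286)/(-3822 + Y) = (8470 + 1286)/(-3822 - 6556) = 9756/(-10378) = 9756*(-1/10378) = -4878/5189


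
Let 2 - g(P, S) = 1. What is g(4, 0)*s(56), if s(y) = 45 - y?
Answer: -11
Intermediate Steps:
g(P, S) = 1 (g(P, S) = 2 - 1*1 = 2 - 1 = 1)
g(4, 0)*s(56) = 1*(45 - 1*56) = 1*(45 - 56) = 1*(-11) = -11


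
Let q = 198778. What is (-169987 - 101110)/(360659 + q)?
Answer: -271097/559437 ≈ -0.48459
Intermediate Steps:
(-169987 - 101110)/(360659 + q) = (-169987 - 101110)/(360659 + 198778) = -271097/559437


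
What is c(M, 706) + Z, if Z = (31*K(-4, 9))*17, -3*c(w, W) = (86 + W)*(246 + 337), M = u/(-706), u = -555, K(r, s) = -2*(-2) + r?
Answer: -153912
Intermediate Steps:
K(r, s) = 4 + r
M = 555/706 (M = -555/(-706) = -555*(-1/706) = 555/706 ≈ 0.78612)
c(w, W) = -50138/3 - 583*W/3 (c(w, W) = -(86 + W)*(246 + 337)/3 = -(86 + W)*583/3 = -(50138 + 583*W)/3 = -50138/3 - 583*W/3)
Z = 0 (Z = (31*(4 - 4))*17 = (31*0)*17 = 0*17 = 0)
c(M, 706) + Z = (-50138/3 - 583/3*706) + 0 = (-50138/3 - 411598/3) + 0 = -153912 + 0 = -153912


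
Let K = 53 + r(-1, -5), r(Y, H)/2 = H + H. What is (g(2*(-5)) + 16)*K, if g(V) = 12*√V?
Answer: 528 + 396*I*√10 ≈ 528.0 + 1252.3*I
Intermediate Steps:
r(Y, H) = 4*H (r(Y, H) = 2*(H + H) = 2*(2*H) = 4*H)
K = 33 (K = 53 + 4*(-5) = 53 - 20 = 33)
(g(2*(-5)) + 16)*K = (12*√(2*(-5)) + 16)*33 = (12*√(-10) + 16)*33 = (12*(I*√10) + 16)*33 = (12*I*√10 + 16)*33 = (16 + 12*I*√10)*33 = 528 + 396*I*√10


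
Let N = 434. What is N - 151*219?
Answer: -32635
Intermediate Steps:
N - 151*219 = 434 - 151*219 = 434 - 33069 = -32635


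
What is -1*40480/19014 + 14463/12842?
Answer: -122422339/122088894 ≈ -1.0027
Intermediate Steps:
-1*40480/19014 + 14463/12842 = -40480*1/19014 + 14463*(1/12842) = -20240/9507 + 14463/12842 = -122422339/122088894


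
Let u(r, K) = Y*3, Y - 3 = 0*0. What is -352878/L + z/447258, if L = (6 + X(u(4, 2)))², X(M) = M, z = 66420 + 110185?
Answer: -17531974711/11181450 ≈ -1568.0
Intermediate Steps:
Y = 3 (Y = 3 + 0*0 = 3 + 0 = 3)
z = 176605
u(r, K) = 9 (u(r, K) = 3*3 = 9)
L = 225 (L = (6 + 9)² = 15² = 225)
-352878/L + z/447258 = -352878/225 + 176605/447258 = -352878*1/225 + 176605*(1/447258) = -117626/75 + 176605/447258 = -17531974711/11181450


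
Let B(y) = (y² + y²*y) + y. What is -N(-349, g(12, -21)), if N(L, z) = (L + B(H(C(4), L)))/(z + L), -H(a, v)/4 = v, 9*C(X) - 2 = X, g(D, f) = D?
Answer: 2722496999/337 ≈ 8.0786e+6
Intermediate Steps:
C(X) = 2/9 + X/9
H(a, v) = -4*v
B(y) = y + y² + y³ (B(y) = (y² + y³) + y = y + y² + y³)
N(L, z) = (L - 4*L*(1 - 4*L + 16*L²))/(L + z) (N(L, z) = (L + (-4*L)*(1 - 4*L + (-4*L)²))/(z + L) = (L + (-4*L)*(1 - 4*L + 16*L²))/(L + z) = (L - 4*L*(1 - 4*L + 16*L²))/(L + z))
-N(-349, g(12, -21)) = -(-349)*(-3 - 64*(-349)² + 16*(-349))/(-349 + 12) = -(-349)*(-3 - 64*121801 - 5584)/(-337) = -(-349)*(-1)*(-3 - 7795264 - 5584)/337 = -(-349)*(-1)*(-7800851)/337 = -1*(-2722496999/337) = 2722496999/337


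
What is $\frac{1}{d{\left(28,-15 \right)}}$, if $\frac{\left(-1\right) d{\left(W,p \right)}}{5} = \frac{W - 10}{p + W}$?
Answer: $- \frac{13}{90} \approx -0.14444$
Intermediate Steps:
$d{\left(W,p \right)} = - \frac{5 \left(-10 + W\right)}{W + p}$ ($d{\left(W,p \right)} = - 5 \frac{W - 10}{p + W} = - 5 \frac{-10 + W}{W + p} = - \frac{5 \left(-10 + W\right)}{W + p}$)
$\frac{1}{d{\left(28,-15 \right)}} = \frac{1}{5 \frac{1}{28 - 15} \left(10 - 28\right)} = \frac{1}{5 \cdot \frac{1}{13} \left(10 - 28\right)} = \frac{1}{5 \cdot \frac{1}{13} \left(-18\right)} = \frac{1}{- \frac{90}{13}} = - \frac{13}{90}$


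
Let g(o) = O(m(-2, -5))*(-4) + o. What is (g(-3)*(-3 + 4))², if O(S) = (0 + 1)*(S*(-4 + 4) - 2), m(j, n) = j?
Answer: 25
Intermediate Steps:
O(S) = -2 (O(S) = 1*(S*0 - 2) = 1*(0 - 2) = 1*(-2) = -2)
g(o) = 8 + o (g(o) = -2*(-4) + o = 8 + o)
(g(-3)*(-3 + 4))² = ((8 - 3)*(-3 + 4))² = (5*1)² = 5² = 25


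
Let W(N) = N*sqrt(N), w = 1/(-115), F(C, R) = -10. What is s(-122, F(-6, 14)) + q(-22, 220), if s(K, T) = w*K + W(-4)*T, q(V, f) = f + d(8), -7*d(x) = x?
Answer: 177034/805 + 80*I ≈ 219.92 + 80.0*I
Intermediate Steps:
w = -1/115 ≈ -0.0086956
d(x) = -x/7
W(N) = N**(3/2)
q(V, f) = -8/7 + f (q(V, f) = f - 1/7*8 = f - 8/7 = -8/7 + f)
s(K, T) = -K/115 - 8*I*T (s(K, T) = -K/115 + (-4)**(3/2)*T = -K/115 + (-8*I)*T = -K/115 - 8*I*T)
s(-122, F(-6, 14)) + q(-22, 220) = (-1/115*(-122) - 8*I*(-10)) + (-8/7 + 220) = (122/115 + 80*I) + 1532/7 = 177034/805 + 80*I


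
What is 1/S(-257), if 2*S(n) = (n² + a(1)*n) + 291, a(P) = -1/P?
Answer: 2/66597 ≈ 3.0031e-5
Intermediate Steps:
S(n) = 291/2 + n²/2 - n/2 (S(n) = ((n² + (-1/1)*n) + 291)/2 = ((n² + (-1*1)*n) + 291)/2 = ((n² - n) + 291)/2 = (291 + n² - n)/2 = 291/2 + n²/2 - n/2)
1/S(-257) = 1/(291/2 + (½)*(-257)² - ½*(-257)) = 1/(291/2 + (½)*66049 + 257/2) = 1/(291/2 + 66049/2 + 257/2) = 1/(66597/2) = 2/66597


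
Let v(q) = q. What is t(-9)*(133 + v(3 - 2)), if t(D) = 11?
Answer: 1474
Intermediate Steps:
t(-9)*(133 + v(3 - 2)) = 11*(133 + (3 - 2)) = 11*(133 + 1) = 11*134 = 1474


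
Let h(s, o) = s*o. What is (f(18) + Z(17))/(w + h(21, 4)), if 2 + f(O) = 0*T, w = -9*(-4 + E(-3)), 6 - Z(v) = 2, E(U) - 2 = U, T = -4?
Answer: 2/129 ≈ 0.015504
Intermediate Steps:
E(U) = 2 + U
Z(v) = 4 (Z(v) = 6 - 1*2 = 6 - 2 = 4)
w = 45 (w = -9*(-4 + (2 - 3)) = -9*(-4 - 1) = -9*(-5) = 45)
f(O) = -2 (f(O) = -2 + 0*(-4) = -2 + 0 = -2)
h(s, o) = o*s
(f(18) + Z(17))/(w + h(21, 4)) = (-2 + 4)/(45 + 4*21) = 2/(45 + 84) = 2/129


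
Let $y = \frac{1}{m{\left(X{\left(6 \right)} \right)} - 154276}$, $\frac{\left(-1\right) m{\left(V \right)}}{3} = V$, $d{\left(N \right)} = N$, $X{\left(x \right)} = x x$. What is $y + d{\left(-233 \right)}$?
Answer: $- \frac{35971473}{154384} \approx -233.0$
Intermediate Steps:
$X{\left(x \right)} = x^{2}$
$m{\left(V \right)} = - 3 V$
$y = - \frac{1}{154384}$ ($y = \frac{1}{- 3 \cdot 6^{2} - 154276} = \frac{1}{\left(-3\right) 36 - 154276} = \frac{1}{-108 - 154276} = \frac{1}{-154384} = - \frac{1}{154384} \approx -6.4774 \cdot 10^{-6}$)
$y + d{\left(-233 \right)} = - \frac{1}{154384} - 233 = - \frac{35971473}{154384}$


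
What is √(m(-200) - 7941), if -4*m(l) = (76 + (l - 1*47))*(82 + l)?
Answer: I*√51942/2 ≈ 113.95*I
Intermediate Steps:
m(l) = -(29 + l)*(82 + l)/4 (m(l) = -(76 + (l - 1*47))*(82 + l)/4 = -(76 + (l - 47))*(82 + l)/4 = -(76 + (-47 + l))*(82 + l)/4 = -(29 + l)*(82 + l)/4)
√(m(-200) - 7941) = √((-1189/2 - 111/4*(-200) - ¼*(-200)²) - 7941) = √((-1189/2 + 5550 - ¼*40000) - 7941) = √((-1189/2 + 5550 - 10000) - 7941) = √(-10089/2 - 7941) = √(-25971/2) = I*√51942/2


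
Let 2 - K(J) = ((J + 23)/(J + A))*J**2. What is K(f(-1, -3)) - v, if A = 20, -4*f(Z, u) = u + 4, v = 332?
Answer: -417211/1264 ≈ -330.07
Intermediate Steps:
f(Z, u) = -1 - u/4 (f(Z, u) = -(u + 4)/4 = -(4 + u)/4 = -1 - u/4)
K(J) = 2 - J**2*(23 + J)/(20 + J) (K(J) = 2 - (J + 23)/(J + 20)*J**2 = 2 - (23 + J)/(20 + J)*J**2 = 2 - J**2*(23 + J)/(20 + J))
K(f(-1, -3)) - v = (40 - (-1 - 1/4*(-3))**3 - 23*(-1 - 1/4*(-3))**2 + 2*(-1 - 1/4*(-3)))/(20 + (-1 - 1/4*(-3))) - 1*332 = (40 - (-1 + 3/4)**3 - 23*(-1 + 3/4)**2 + 2*(-1 + 3/4))/(20 + (-1 + 3/4)) - 332 = (40 - (-1/4)**3 - 23*(-1/4)**2 + 2*(-1/4))/(20 - 1/4) - 332 = (40 - 1*(-1/64) - 23*1/16 - 1/2)/(79/4) - 332 = 4*(40 + 1/64 - 23/16 - 1/2)/79 - 332 = (4/79)*(2437/64) - 332 = 2437/1264 - 332 = -417211/1264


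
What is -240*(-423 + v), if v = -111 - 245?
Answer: 186960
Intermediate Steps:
v = -356
-240*(-423 + v) = -240*(-423 - 356) = -240*(-779) = 186960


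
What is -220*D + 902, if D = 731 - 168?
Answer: -122958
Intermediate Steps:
D = 563
-220*D + 902 = -220*563 + 902 = -123860 + 902 = -122958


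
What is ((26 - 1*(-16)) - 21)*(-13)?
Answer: -273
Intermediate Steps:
((26 - 1*(-16)) - 21)*(-13) = ((26 + 16) - 21)*(-13) = (42 - 21)*(-13) = 21*(-13) = -273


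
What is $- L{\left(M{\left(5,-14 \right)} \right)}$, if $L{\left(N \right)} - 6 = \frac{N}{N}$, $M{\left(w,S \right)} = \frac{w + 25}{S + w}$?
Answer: $-7$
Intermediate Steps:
$M{\left(w,S \right)} = \frac{25 + w}{S + w}$
$L{\left(N \right)} = 7$ ($L{\left(N \right)} = 6 + \frac{N}{N} = 6 + 1 = 7$)
$- L{\left(M{\left(5,-14 \right)} \right)} = \left(-1\right) 7 = -7$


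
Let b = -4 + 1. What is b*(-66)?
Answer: 198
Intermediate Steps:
b = -3
b*(-66) = -3*(-66) = 198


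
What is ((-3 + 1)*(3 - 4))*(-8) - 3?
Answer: -19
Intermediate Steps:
((-3 + 1)*(3 - 4))*(-8) - 3 = -2*(-1)*(-8) - 3 = 2*(-8) - 3 = -16 - 3 = -19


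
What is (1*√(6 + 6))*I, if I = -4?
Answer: -8*√3 ≈ -13.856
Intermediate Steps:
(1*√(6 + 6))*I = (1*√(6 + 6))*(-4) = (1*√12)*(-4) = (1*(2*√3))*(-4) = (2*√3)*(-4) = -8*√3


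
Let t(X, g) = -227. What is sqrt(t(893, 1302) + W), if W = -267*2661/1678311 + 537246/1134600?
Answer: I*sqrt(2822102409655305889729)/3526317890 ≈ 15.065*I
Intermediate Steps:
W = 1769394839/35263178900 (W = -710487*1/1678311 + 537246*(1/1134600) = -78943/186479 + 89541/189100 = 1769394839/35263178900 ≈ 0.050177)
sqrt(t(893, 1302) + W) = sqrt(-227 + 1769394839/35263178900) = sqrt(-8002972215461/35263178900) = I*sqrt(2822102409655305889729)/3526317890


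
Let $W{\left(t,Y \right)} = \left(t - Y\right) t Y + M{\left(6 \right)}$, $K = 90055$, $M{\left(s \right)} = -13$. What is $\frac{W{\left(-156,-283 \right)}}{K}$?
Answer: $\frac{800969}{12865} \approx 62.26$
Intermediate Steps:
$W{\left(t,Y \right)} = -13 + Y t \left(t - Y\right)$ ($W{\left(t,Y \right)} = \left(t - Y\right) t Y - 13 = t \left(t - Y\right) Y - 13 = Y t \left(t - Y\right) - 13 = -13 + Y t \left(t - Y\right)$)
$\frac{W{\left(-156,-283 \right)}}{K} = \frac{-13 - 283 \left(-156\right)^{2} - - 156 \left(-283\right)^{2}}{90055} = \left(-13 - 6887088 - \left(-156\right) 80089\right) \frac{1}{90055} = \left(-13 - 6887088 + 12493884\right) \frac{1}{90055} = 5606783 \cdot \frac{1}{90055} = \frac{800969}{12865}$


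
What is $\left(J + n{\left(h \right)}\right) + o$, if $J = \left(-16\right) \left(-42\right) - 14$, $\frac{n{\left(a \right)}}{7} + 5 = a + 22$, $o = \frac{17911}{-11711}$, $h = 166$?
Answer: $\frac{22689718}{11711} \approx 1937.5$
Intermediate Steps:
$o = - \frac{17911}{11711}$ ($o = 17911 \left(- \frac{1}{11711}\right) = - \frac{17911}{11711} \approx -1.5294$)
$n{\left(a \right)} = 119 + 7 a$ ($n{\left(a \right)} = -35 + 7 \left(a + 22\right) = -35 + 7 \left(22 + a\right) = -35 + \left(154 + 7 a\right) = 119 + 7 a$)
$J = 658$ ($J = 672 - 14 = 658$)
$\left(J + n{\left(h \right)}\right) + o = \left(658 + \left(119 + 7 \cdot 166\right)\right) - \frac{17911}{11711} = \left(658 + \left(119 + 1162\right)\right) - \frac{17911}{11711} = \left(658 + 1281\right) - \frac{17911}{11711} = 1939 - \frac{17911}{11711} = \frac{22689718}{11711}$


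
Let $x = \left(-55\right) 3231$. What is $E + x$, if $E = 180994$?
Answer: $3289$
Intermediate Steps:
$x = -177705$
$E + x = 180994 - 177705 = 3289$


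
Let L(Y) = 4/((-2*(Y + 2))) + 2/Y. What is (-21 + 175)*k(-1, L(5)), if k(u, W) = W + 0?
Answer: 88/5 ≈ 17.600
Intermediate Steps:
L(Y) = 2/Y + 4/(-4 - 2*Y) (L(Y) = 4/((-2*(2 + Y))) + 2/Y = 4/(-4 - 2*Y) + 2/Y = 2/Y + 4/(-4 - 2*Y))
k(u, W) = W
(-21 + 175)*k(-1, L(5)) = (-21 + 175)*(4/(5*(2 + 5))) = 154*(4*(⅕)/7) = 154*(4*(⅕)*(⅐)) = 154*(4/35) = 88/5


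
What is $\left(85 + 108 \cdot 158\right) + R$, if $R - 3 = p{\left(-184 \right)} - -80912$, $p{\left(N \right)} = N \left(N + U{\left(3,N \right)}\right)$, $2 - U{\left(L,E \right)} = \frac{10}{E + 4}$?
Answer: $\frac{1183876}{9} \approx 1.3154 \cdot 10^{5}$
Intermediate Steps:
$U{\left(L,E \right)} = 2 - \frac{10}{4 + E}$ ($U{\left(L,E \right)} = 2 - \frac{10}{E + 4} = 2 - \frac{10}{4 + E}$)
$p{\left(N \right)} = N \left(N + \frac{2 \left(-1 + N\right)}{4 + N}\right)$
$R = \frac{1029535}{9}$ ($R = 3 - \left(-80912 + \frac{184 \left(-2 + \left(-184\right)^{2} + 6 \left(-184\right)\right)}{4 - 184}\right) = 3 + \left(- \frac{184 \left(-2 + 33856 - 1104\right)}{-180} + 80912\right) = 3 + \left(\left(-184\right) \left(- \frac{1}{180}\right) 32750 + 80912\right) = 3 + \left(\frac{301300}{9} + 80912\right) = 3 + \frac{1029508}{9} = \frac{1029535}{9} \approx 1.1439 \cdot 10^{5}$)
$\left(85 + 108 \cdot 158\right) + R = \left(85 + 108 \cdot 158\right) + \frac{1029535}{9} = \left(85 + 17064\right) + \frac{1029535}{9} = 17149 + \frac{1029535}{9} = \frac{1183876}{9}$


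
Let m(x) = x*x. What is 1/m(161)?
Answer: 1/25921 ≈ 3.8579e-5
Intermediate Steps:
m(x) = x**2
1/m(161) = 1/(161**2) = 1/25921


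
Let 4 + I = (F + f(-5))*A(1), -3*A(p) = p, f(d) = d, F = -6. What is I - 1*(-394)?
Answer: 1181/3 ≈ 393.67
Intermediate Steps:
A(p) = -p/3
I = -⅓ (I = -4 + (-6 - 5)*(-⅓*1) = -4 - 11*(-⅓) = -4 + 11/3 = -⅓ ≈ -0.33333)
I - 1*(-394) = -⅓ - 1*(-394) = -⅓ + 394 = 1181/3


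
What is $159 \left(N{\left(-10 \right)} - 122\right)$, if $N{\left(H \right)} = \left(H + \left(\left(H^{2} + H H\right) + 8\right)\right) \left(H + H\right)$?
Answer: $-649038$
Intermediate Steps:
$N{\left(H \right)} = 2 H \left(8 + H + 2 H^{2}\right)$ ($N{\left(H \right)} = \left(H + \left(\left(H^{2} + H^{2}\right) + 8\right)\right) 2 H = \left(H + \left(2 H^{2} + 8\right)\right) 2 H = \left(H + \left(8 + 2 H^{2}\right)\right) 2 H = \left(8 + H + 2 H^{2}\right) 2 H = 2 H \left(8 + H + 2 H^{2}\right)$)
$159 \left(N{\left(-10 \right)} - 122\right) = 159 \left(2 \left(-10\right) \left(8 - 10 + 2 \left(-10\right)^{2}\right) - 122\right) = 159 \left(2 \left(-10\right) \left(8 - 10 + 2 \cdot 100\right) - 122\right) = 159 \left(2 \left(-10\right) \left(8 - 10 + 200\right) - 122\right) = 159 \left(2 \left(-10\right) 198 - 122\right) = 159 \left(-3960 - 122\right) = 159 \left(-4082\right) = -649038$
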